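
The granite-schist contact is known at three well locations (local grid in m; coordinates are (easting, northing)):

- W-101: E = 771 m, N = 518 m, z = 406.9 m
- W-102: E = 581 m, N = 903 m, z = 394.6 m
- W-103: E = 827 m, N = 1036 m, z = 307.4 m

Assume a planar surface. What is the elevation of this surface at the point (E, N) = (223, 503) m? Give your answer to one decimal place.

Let the plane be z = a·E + b·N + c.
W-102−W-101: −190a + 385b = −12.3;  W-103−W-101: 56a + 518b = −99.5.
Solving gives a = −0.266179, b = −0.163309.
Then c = 406.9 − a·771 − b·518 = 696.72.
At (223, 503): z = −59.4 − 82.1 + 696.72 = 555.2 m.

555.2 m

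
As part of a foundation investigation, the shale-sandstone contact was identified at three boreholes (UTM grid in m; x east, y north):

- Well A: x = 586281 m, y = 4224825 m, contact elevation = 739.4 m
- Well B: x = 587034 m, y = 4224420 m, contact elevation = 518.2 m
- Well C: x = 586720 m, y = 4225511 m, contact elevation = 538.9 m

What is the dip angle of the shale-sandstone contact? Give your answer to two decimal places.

Two edge vectors: Well A→Well B = (753, -405, -221.2), Well A→Well C = (439, 686, -200.5).
Normal n = (Well A→Well B) × (Well A→Well C) = (232945.7, 53869.7, 694353).
So ∂z/∂x = −n_x/n_z = −0.33549 and ∂z/∂y = −n_y/n_z = −0.07758.
Gradient magnitude |∇z| = √(a² + b²) = √(0.11255 + 0.00602) = 0.34434.
True dip = arctan(0.34434) = 19.00°, dipping toward ENE (azimuth ≈ 077°).

19.00°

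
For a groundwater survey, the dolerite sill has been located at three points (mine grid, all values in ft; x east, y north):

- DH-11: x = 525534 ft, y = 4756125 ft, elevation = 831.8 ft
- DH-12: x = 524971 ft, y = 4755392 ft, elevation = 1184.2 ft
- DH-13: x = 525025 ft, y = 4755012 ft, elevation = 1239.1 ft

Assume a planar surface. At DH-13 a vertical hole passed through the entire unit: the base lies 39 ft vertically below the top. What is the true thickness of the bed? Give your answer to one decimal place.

36.0 ft

Two edge vectors: DH-11→DH-12 = (-563, -733, 352.4), DH-11→DH-13 = (-509, -1113, 407.3).
Normal n = (DH-11→DH-12) × (DH-11→DH-13) = (93670.3, 49938.3, 253522).
So ∂z/∂x = −n_x/n_z = −0.36948 and ∂z/∂y = −n_y/n_z = −0.19698.
|∇z| = √(a²+b²) = 0.41870, so dip δ = arctan(0.41870) = 22.72°.
True thickness = vertical thickness × cos δ = 39 × cos 22.72° = 36.0 ft.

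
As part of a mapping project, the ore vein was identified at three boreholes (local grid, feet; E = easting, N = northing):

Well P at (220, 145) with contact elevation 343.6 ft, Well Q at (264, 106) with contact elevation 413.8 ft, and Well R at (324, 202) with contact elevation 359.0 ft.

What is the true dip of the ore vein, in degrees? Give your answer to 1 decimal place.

Let the plane be z = a·E + b·N + c.
Well Q−Well P: 44a − 39b = 70.2;  Well R−Well P: 104a + 57b = 15.4.
Solving gives a = 0.70110, b = −1.00902.
Gradient magnitude |∇z| = √(a² + b²) = √(0.49154 + 1.01812) = 1.22868.
True dip = arctan(1.22868) = 50.9°, dipping toward NW (azimuth ≈ 325°).

50.9°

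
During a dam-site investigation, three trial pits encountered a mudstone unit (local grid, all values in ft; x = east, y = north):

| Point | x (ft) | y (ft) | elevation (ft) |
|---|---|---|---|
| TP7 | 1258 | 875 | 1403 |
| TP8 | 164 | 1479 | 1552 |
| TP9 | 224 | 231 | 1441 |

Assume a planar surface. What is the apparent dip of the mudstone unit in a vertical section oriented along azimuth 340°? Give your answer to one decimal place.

6.3°

Let the plane be z = a·x + b·y + c.
TP8−TP7: −1094a + 604b = 149;  TP9−TP7: −1034a − 644b = 38.
Solving gives a = −0.08947, b = 0.08464.
Unit vector along 340° is (sin 340°, cos 340°) = (-0.3420, 0.9397).
Slope in that direction = a·(-0.3420) + b·(0.9397) = 0.11014.
Apparent dip = arctan|0.11014| = 6.3° (true dip is 7.0°, so apparent ≤ true as expected).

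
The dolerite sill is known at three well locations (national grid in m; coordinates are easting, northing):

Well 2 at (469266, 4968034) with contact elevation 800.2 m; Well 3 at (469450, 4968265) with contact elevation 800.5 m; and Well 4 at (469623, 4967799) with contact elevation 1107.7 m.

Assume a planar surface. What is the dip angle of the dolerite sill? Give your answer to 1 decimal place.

Two edge vectors: Well 2→Well 3 = (184, 231, 0.3), Well 2→Well 4 = (357, -235, 307.5).
Normal n = (Well 2→Well 3) × (Well 2→Well 4) = (71103, -56472.9, -125707).
So ∂z/∂easting = −n_x/n_z = 0.56562 and ∂z/∂northing = −n_y/n_z = −0.44924.
Gradient magnitude |∇z| = √(a² + b²) = √(0.31993 + 0.20182) = 0.72232.
True dip = arctan(0.72232) = 35.8°, dipping toward NW (azimuth ≈ 308°).

35.8°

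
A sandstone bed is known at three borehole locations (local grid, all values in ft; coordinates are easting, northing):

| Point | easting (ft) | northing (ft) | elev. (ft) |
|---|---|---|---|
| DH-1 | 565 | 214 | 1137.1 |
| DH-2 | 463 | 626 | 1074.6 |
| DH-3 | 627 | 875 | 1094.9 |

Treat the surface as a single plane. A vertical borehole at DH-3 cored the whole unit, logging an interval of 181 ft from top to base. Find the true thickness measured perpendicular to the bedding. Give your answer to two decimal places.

Two edge vectors: DH-1→DH-2 = (-102, 412, -62.5), DH-1→DH-3 = (62, 661, -42.2).
Normal n = (DH-1→DH-2) × (DH-1→DH-3) = (23926.1, -8179.4, -92966).
So ∂z/∂easting = −n_x/n_z = 0.25736 and ∂z/∂northing = −n_y/n_z = −0.08798.
|∇z| = √(a²+b²) = 0.27199, so dip δ = arctan(0.27199) = 15.22°.
True thickness = vertical thickness × cos δ = 181 × cos 15.22° = 174.66 ft.

174.66 ft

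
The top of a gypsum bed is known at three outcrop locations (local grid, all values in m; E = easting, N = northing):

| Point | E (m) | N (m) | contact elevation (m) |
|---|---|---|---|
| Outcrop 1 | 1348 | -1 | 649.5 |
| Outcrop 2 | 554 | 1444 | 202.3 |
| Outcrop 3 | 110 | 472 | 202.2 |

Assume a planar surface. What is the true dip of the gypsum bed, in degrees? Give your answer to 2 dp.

18.68°

Two edge vectors: Outcrop 1→Outcrop 2 = (-794, 1445, -447.2), Outcrop 1→Outcrop 3 = (-1238, 473, -447.3).
Normal n = (Outcrop 1→Outcrop 2) × (Outcrop 1→Outcrop 3) = (-434822.9, 198477.4, 1413348).
So ∂z/∂E = −n_x/n_z = 0.30765 and ∂z/∂N = −n_y/n_z = −0.14043.
Gradient magnitude |∇z| = √(a² + b²) = √(0.09465 + 0.01972) = 0.33819.
True dip = arctan(0.33819) = 18.68°, dipping toward WNW (azimuth ≈ 295°).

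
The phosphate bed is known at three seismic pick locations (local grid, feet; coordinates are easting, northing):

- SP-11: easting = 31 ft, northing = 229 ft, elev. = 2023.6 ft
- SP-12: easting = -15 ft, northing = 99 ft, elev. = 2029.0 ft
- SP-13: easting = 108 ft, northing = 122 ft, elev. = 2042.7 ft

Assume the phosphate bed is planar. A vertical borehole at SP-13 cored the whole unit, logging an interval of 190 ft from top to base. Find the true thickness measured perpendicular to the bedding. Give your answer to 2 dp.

187.78 ft

Two edge vectors: SP-11→SP-12 = (-46, -130, 5.4), SP-11→SP-13 = (77, -107, 19.1).
Normal n = (SP-11→SP-12) × (SP-11→SP-13) = (-1905.2, 1294.4, 14932).
So ∂z/∂easting = −n_x/n_z = 0.12759 and ∂z/∂northing = −n_y/n_z = −0.08669.
|∇z| = √(a²+b²) = 0.15425, so dip δ = arctan(0.15425) = 8.77°.
True thickness = vertical thickness × cos δ = 190 × cos 8.77° = 187.78 ft.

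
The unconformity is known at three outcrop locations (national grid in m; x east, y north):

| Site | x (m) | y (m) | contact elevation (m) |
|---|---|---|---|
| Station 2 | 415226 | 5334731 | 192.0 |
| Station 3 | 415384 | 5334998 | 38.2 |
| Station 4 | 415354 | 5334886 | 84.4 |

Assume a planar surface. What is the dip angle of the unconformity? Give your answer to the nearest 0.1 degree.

Two edge vectors: Station 2→Station 3 = (158, 267, -153.8), Station 2→Station 4 = (128, 155, -107.6).
Normal n = (Station 2→Station 3) × (Station 2→Station 4) = (-4890.2, -2685.6, -9686).
So ∂z/∂x = −n_x/n_z = −0.50487 and ∂z/∂y = −n_y/n_z = −0.27727.
Gradient magnitude |∇z| = √(a² + b²) = √(0.25490 + 0.07688) = 0.57600.
True dip = arctan(0.57600) = 29.9°, dipping toward ENE (azimuth ≈ 061°).

29.9°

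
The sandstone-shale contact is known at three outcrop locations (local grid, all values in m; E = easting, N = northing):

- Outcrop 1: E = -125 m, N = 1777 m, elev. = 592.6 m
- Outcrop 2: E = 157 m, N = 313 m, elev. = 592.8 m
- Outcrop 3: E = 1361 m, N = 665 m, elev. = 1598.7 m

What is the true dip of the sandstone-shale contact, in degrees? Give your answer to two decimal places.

Two edge vectors: Outcrop 1→Outcrop 2 = (282, -1464, 0.2), Outcrop 1→Outcrop 3 = (1486, -1112, 1006.1).
Normal n = (Outcrop 1→Outcrop 2) × (Outcrop 1→Outcrop 3) = (-1472708, -283423, 1861920).
So ∂z/∂E = −n_x/n_z = 0.79096 and ∂z/∂N = −n_y/n_z = 0.15222.
Gradient magnitude |∇z| = √(a² + b²) = √(0.62562 + 0.02317) = 0.80548.
True dip = arctan(0.80548) = 38.85°, dipping toward W (azimuth ≈ 259°).

38.85°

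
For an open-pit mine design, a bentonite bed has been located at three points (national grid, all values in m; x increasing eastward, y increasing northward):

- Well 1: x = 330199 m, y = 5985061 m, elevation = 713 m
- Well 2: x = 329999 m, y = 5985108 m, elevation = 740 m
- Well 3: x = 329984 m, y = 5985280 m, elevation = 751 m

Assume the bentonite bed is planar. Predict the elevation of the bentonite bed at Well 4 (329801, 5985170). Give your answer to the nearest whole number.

Two edge vectors: Well 1→Well 2 = (-200, 47, 27), Well 1→Well 3 = (-215, 219, 38).
Normal n = (Well 1→Well 2) × (Well 1→Well 3) = (-4127, 1795, -33695).
So ∂z/∂x = −n_x/n_z = −0.12248108 and ∂z/∂y = −n_y/n_z = 0.05327200.
Intercept c from Well 1: 713 + 40443.13 − 318836.16 = −277680.03.
At (329801, 5985170): z = −40394.4 + 318842.0 − 277680.03 = 767.6 m.

768 m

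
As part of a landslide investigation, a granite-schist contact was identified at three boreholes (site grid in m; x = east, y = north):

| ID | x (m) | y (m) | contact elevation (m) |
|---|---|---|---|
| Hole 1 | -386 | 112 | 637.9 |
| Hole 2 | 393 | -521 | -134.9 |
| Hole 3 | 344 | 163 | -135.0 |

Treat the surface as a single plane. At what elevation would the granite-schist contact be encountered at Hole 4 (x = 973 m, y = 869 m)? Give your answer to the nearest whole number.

Let the plane be z = a·x + b·y + c.
Hole 2−Hole 1: 779a − 633b = −772.8;  Hole 3−Hole 1: 730a + 51b = −772.9.
Solving gives a = −1.05348, b = −0.07562.
Then c = 637.9 − a·-386 − b·112 = 239.72.
At (973, 869): z = −1025.0 − 65.7 + 239.72 = -851.0 m.

-851 m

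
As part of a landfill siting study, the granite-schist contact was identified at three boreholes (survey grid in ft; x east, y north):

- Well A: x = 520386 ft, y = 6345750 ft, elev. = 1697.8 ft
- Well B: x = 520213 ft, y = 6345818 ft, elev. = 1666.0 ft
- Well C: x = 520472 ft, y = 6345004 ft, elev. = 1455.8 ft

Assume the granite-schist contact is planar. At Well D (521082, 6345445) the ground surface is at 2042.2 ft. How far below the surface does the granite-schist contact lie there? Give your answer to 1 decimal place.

227.8 ft

Two edge vectors: Well A→Well B = (-173, 68, -31.8), Well A→Well C = (86, -746, -242).
Normal n = (Well A→Well B) × (Well A→Well C) = (-40178.8, -44600.8, 123210).
So ∂z/∂x = −n_x/n_z = 0.326100154 and ∂z/∂y = −n_y/n_z = 0.361990098.
Intercept c from Well A: 1697.8 − 169697.95 − 2297098.67 = −2465098.82.
At (521082, 6345445): z_contact = 169924.92 + 2296988.26 − 2465098.82 = 1814.36 ft.
Depth below ground = 2042.2 − 1814.36 = 227.8 ft.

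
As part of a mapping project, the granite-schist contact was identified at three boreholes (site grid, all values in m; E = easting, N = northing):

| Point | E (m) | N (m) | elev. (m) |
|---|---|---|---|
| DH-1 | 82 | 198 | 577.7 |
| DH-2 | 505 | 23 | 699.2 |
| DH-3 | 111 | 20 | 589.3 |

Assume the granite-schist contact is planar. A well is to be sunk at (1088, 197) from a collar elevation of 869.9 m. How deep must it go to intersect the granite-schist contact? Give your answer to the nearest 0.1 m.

11.4 m

Let the plane be z = a·E + b·N + c.
DH-2−DH-1: 423a − 175b = 121.5;  DH-3−DH-1: 29a − 178b = 11.6.
Solving gives a = 0.279084, b = −0.019700.
Then c = 577.7 − a·82 − b·198 = 558.72.
At (1088, 197): z_contact = 303.64 − 3.88 + 558.72 = 858.48 m.
Depth below ground = 869.9 − 858.48 = 11.4 m.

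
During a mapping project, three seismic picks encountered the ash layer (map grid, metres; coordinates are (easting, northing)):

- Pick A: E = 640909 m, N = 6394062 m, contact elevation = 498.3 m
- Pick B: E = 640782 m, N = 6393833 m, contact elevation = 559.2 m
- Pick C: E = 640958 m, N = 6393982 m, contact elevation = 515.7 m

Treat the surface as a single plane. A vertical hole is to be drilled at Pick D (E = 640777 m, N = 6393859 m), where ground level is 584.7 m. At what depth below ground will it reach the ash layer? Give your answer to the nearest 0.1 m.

31.6 m

Two edge vectors: Pick A→Pick B = (-127, -229, 60.9), Pick A→Pick C = (49, -80, 17.4).
Normal n = (Pick A→Pick B) × (Pick A→Pick C) = (887.4, 5193.9, 21381).
So ∂z/∂E = −n_x/n_z = −0.041504139 and ∂z/∂N = −n_y/n_z = −0.242921285.
Intercept c from Pick A: 498.3 + 26600.38 + 1553253.76 = 1580352.44.
At (640777, 6393859): z_contact = −26594.90 − 1553204.45 + 1580352.44 = 553.09 m.
Depth below ground = 584.7 − 553.09 = 31.6 m.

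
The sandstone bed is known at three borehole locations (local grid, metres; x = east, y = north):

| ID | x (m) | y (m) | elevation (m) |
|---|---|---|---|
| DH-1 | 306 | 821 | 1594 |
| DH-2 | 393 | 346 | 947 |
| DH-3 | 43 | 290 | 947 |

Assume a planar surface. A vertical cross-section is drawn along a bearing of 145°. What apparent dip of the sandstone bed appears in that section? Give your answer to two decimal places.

Two edge vectors: DH-1→DH-2 = (87, -475, -647), DH-1→DH-3 = (-263, -531, -647).
Normal n = (DH-1→DH-2) × (DH-1→DH-3) = (-36232, 226450, -171122).
So ∂z/∂x = −n_x/n_z = −0.21173 and ∂z/∂y = −n_y/n_z = 1.32332.
Unit vector along 145° is (sin 145°, cos 145°) = (0.5736, -0.8192).
Slope in that direction = a·(0.5736) + b·(-0.8192) = −1.20545.
Apparent dip = arctan|1.20545| = 50.32° (true dip is 53.3°, so apparent ≤ true as expected).

50.32°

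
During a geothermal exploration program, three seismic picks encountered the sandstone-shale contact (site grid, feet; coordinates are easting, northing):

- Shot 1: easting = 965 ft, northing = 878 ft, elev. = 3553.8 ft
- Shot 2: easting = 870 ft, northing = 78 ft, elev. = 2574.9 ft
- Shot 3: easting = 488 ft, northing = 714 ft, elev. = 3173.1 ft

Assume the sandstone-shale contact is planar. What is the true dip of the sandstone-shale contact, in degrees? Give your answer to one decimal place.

51.1°

Two edge vectors: Shot 1→Shot 2 = (-95, -800, -978.9), Shot 1→Shot 3 = (-477, -164, -380.7).
Normal n = (Shot 1→Shot 2) × (Shot 1→Shot 3) = (144020.4, 430768.8, -366020).
So ∂z/∂easting = −n_x/n_z = 0.39348 and ∂z/∂northing = −n_y/n_z = 1.17690.
Gradient magnitude |∇z| = √(a² + b²) = √(0.15482 + 1.38509) = 1.24093.
True dip = arctan(1.24093) = 51.1°, dipping toward SSW (azimuth ≈ 198°).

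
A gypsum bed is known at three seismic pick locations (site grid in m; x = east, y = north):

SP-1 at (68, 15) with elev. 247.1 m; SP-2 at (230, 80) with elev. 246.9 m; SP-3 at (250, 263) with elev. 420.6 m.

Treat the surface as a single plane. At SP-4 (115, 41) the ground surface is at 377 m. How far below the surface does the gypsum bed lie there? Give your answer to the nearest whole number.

Two edge vectors: SP-1→SP-2 = (162, 65, -0.2), SP-1→SP-3 = (182, 248, 173.5).
Normal n = (SP-1→SP-2) × (SP-1→SP-3) = (11327.1, -28143.4, 28346).
So ∂z/∂x = −n_x/n_z = −0.39960 and ∂z/∂y = −n_y/n_z = 0.99285.
Intercept c from SP-1: 247.1 + 27.17 − 14.89 = 259.38.
At (115, 41): z_contact = −46.0 + 40.7 + 259.38 = 254.1 m.
Depth below ground = 377 − 254.1 = 123 m.

123 m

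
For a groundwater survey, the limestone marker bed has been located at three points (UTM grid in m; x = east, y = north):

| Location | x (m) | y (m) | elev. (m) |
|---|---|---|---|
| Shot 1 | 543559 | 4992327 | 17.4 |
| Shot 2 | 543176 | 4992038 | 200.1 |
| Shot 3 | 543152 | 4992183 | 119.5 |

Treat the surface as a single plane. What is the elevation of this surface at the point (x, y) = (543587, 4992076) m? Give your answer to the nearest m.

158 m

Let the plane be z = a·x + b·y + c.
Shot 2−Shot 1: −383a − 289b = 182.7;  Shot 3−Shot 1: −407a − 144b = 102.1.
Solving gives a = −0.05119335, b = −0.56433545.
Then c = 17.4 − a·543559 − b·4992327 = 2845191.12.
At (543587, 4992076): z = −27828.0 − 2817205.5 + 2845191.12 = 157.6 m.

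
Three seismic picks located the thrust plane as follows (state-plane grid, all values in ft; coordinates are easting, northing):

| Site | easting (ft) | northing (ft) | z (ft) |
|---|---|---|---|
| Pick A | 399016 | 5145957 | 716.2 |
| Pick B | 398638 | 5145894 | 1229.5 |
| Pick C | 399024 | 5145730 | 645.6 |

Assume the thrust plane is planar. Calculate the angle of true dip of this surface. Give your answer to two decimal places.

Two edge vectors: Pick A→Pick B = (-378, -63, 513.3), Pick A→Pick C = (8, -227, -70.6).
Normal n = (Pick A→Pick B) × (Pick A→Pick C) = (120966.9, -22580.4, 86310).
So ∂z/∂easting = −n_x/n_z = −1.40154 and ∂z/∂northing = −n_y/n_z = 0.26162.
Gradient magnitude |∇z| = √(a² + b²) = √(1.96431 + 0.06844) = 1.42575.
True dip = arctan(1.42575) = 54.95°, dipping toward E (azimuth ≈ 101°).

54.95°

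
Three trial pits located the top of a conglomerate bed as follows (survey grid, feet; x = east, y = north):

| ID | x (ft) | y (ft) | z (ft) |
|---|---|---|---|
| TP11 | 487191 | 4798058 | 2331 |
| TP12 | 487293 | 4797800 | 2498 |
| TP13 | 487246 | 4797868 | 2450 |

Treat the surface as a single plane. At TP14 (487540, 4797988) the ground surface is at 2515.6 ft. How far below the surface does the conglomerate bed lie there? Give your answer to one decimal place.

75.6 ft

Two edge vectors: TP11→TP12 = (102, -258, 167), TP11→TP13 = (55, -190, 119).
Normal n = (TP11→TP12) × (TP11→TP13) = (1028, -2953, -5190).
So ∂z/∂x = −n_x/n_z = 0.198073218 and ∂z/∂y = −n_y/n_z = −0.568978805.
Intercept c from TP11: 2331 − 96499.49 + 2729993.31 = 2635824.82.
At (487540, 4797988): z_contact = 96568.62 − 2729953.48 + 2635824.82 = 2439.96 ft.
Depth below ground = 2515.6 − 2439.96 = 75.6 ft.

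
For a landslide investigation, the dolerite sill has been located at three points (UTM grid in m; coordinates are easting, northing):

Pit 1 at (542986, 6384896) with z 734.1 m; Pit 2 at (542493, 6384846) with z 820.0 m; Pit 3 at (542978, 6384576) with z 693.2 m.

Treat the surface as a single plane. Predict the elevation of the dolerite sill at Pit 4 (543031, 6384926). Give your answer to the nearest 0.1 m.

729.6 m

Let the plane be z = a·easting + b·northing + c.
Pit 2−Pit 1: −493a − 50b = 85.9;  Pit 3−Pit 1: −8a − 320b = −40.9.
Solving gives a = −0.187677936, b = 0.132504448.
Then c = 734.1 − a·542986 − b·6384896 = −743386.53.
At (543031, 6384926): z = −101914.9 + 846031.1 − 743386.53 = 729.6 m.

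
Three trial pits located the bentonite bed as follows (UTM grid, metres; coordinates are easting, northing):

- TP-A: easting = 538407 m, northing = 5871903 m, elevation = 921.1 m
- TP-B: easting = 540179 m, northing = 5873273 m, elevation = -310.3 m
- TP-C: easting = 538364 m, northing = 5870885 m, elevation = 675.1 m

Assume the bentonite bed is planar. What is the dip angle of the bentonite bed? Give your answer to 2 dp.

Two edge vectors: TP-A→TP-B = (1772, 1370, -1231.4), TP-A→TP-C = (-43, -1018, -246).
Normal n = (TP-A→TP-B) × (TP-A→TP-C) = (-1590585.2, 488862.2, -1744986).
So ∂z/∂easting = −n_x/n_z = −0.91152 and ∂z/∂northing = −n_y/n_z = 0.28015.
Gradient magnitude |∇z| = √(a² + b²) = √(0.83086 + 0.07849) = 0.95360.
True dip = arctan(0.95360) = 43.64°, dipping toward ESE (azimuth ≈ 107°).

43.64°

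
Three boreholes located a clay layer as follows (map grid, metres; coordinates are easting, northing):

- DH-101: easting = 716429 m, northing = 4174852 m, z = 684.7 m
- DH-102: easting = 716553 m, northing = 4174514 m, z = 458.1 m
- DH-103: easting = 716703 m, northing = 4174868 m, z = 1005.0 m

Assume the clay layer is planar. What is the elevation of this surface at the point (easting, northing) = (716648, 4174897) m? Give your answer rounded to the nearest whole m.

Two edge vectors: DH-101→DH-102 = (124, -338, -226.6), DH-101→DH-103 = (274, 16, 320.3).
Normal n = (DH-101→DH-102) × (DH-101→DH-103) = (-104635.8, -101805.6, 94596).
So ∂z/∂easting = −n_x/n_z = 1.10613345 and ∂z/∂northing = −n_y/n_z = 1.07621464.
Intercept c from DH-101: 684.7 − 792466.08 − 4493036.84 = −5284818.22.
At (716648, 4174897): z = 792708.3 + 4493085.3 − 5284818.22 = 975.4 m.

975 m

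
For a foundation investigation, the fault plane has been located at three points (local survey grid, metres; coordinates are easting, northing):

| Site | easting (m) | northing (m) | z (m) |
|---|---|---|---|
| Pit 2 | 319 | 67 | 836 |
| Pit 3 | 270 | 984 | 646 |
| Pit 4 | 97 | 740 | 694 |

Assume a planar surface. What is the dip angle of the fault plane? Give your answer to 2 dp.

11.69°

Two edge vectors: Pit 2→Pit 3 = (-49, 917, -190), Pit 2→Pit 4 = (-222, 673, -142).
Normal n = (Pit 2→Pit 3) × (Pit 2→Pit 4) = (-2344, 35222, 170597).
So ∂z/∂easting = −n_x/n_z = 0.01374 and ∂z/∂northing = −n_y/n_z = −0.20646.
Gradient magnitude |∇z| = √(a² + b²) = √(0.00019 + 0.04263) = 0.20692.
True dip = arctan(0.20692) = 11.69°, dipping toward N (azimuth ≈ 356°).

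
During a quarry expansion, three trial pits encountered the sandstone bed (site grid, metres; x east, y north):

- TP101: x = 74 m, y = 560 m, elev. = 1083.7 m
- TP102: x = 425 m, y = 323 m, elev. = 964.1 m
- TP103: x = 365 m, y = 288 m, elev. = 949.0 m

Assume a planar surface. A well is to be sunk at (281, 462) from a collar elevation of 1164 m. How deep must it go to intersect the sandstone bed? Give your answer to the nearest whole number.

Let the plane be z = a·x + b·y + c.
TP102−TP101: 351a − 237b = −119.6;  TP103−TP101: 291a − 272b = −134.7.
Solving gives a = −0.02291, b = 0.47071.
Then c = 1083.7 − a·74 − b·560 = 821.80.
At (281, 462): z_contact = −6.4 + 217.5 + 821.80 = 1032.8 m.
Depth below ground = 1164 − 1032.8 = 131 m.

131 m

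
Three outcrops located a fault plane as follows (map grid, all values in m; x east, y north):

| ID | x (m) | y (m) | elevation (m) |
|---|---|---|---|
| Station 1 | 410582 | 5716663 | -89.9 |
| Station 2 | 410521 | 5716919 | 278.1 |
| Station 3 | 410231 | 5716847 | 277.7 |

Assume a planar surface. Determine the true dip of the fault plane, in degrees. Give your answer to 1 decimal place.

Two edge vectors: Station 1→Station 2 = (-61, 256, 368), Station 1→Station 3 = (-351, 184, 367.6).
Normal n = (Station 1→Station 2) × (Station 1→Station 3) = (26393.6, -106744.4, 78632).
So ∂z/∂x = −n_x/n_z = −0.33566 and ∂z/∂y = −n_y/n_z = 1.35752.
Gradient magnitude |∇z| = √(a² + b²) = √(0.11267 + 1.84286) = 1.39840.
True dip = arctan(1.39840) = 54.4°, dipping toward SSE (azimuth ≈ 166°).

54.4°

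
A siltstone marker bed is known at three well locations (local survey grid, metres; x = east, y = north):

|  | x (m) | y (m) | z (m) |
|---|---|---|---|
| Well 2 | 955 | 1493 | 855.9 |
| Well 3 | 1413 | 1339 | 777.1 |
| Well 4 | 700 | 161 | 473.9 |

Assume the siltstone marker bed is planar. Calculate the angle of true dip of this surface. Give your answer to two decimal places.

17.15°

Let the plane be z = a·x + b·y + c.
Well 3−Well 2: 458a − 154b = −78.8;  Well 4−Well 2: −255a − 1332b = −382.
Solving gives a = −0.07105, b = 0.30039.
Gradient magnitude |∇z| = √(a² + b²) = √(0.00505 + 0.09023) = 0.30868.
True dip = arctan(0.30868) = 17.15°, dipping toward SSE (azimuth ≈ 167°).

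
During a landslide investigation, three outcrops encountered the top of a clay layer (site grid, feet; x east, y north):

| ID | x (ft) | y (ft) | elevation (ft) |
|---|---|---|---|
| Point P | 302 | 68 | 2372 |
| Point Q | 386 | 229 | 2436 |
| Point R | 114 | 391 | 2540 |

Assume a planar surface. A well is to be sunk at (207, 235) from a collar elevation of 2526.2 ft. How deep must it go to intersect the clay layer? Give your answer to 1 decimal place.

Two edge vectors: Point P→Point Q = (84, 161, 64), Point P→Point R = (-188, 323, 168).
Normal n = (Point P→Point Q) × (Point P→Point R) = (6376, -26144, 57400).
So ∂z/∂x = −n_x/n_z = −0.11108 and ∂z/∂y = −n_y/n_z = 0.45547.
Intercept c from Point P: 2372 + 33.55 − 30.97 = 2374.57.
At (207, 235): z_contact = −22.99 + 107.04 + 2374.57 = 2458.62 ft.
Depth below ground = 2526.2 − 2458.62 = 67.6 ft.

67.6 ft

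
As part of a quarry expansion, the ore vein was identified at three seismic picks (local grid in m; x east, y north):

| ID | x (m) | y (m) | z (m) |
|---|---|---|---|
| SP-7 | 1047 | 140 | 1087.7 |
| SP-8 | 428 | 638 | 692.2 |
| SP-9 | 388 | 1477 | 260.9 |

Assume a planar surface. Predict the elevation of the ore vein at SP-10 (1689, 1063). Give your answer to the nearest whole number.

Two edge vectors: SP-7→SP-8 = (-619, 498, -395.5), SP-7→SP-9 = (-659, 1337, -826.8).
Normal n = (SP-7→SP-8) × (SP-7→SP-9) = (117037.1, -251154.7, -499421).
So ∂z/∂x = −n_x/n_z = 0.23435 and ∂z/∂y = −n_y/n_z = −0.50289.
Intercept c from SP-7: 1087.7 − 245.36 + 70.40 = 912.75.
At (1689, 1063): z = 395.8 − 534.6 + 912.75 = 774.0 m.

774 m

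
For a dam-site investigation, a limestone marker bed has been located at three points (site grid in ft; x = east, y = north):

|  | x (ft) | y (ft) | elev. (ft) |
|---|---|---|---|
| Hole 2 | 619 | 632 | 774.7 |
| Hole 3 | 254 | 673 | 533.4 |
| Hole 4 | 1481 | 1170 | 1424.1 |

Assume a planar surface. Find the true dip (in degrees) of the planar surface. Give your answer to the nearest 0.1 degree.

Let the plane be z = a·x + b·y + c.
Hole 3−Hole 2: −365a + 41b = −241.3;  Hole 4−Hole 2: 862a + 538b = 649.4.
Solving gives a = 0.67517, b = 0.12529.
Gradient magnitude |∇z| = √(a² + b²) = √(0.45585 + 0.01570) = 0.68670.
True dip = arctan(0.68670) = 34.5°, dipping toward W (azimuth ≈ 259°).

34.5°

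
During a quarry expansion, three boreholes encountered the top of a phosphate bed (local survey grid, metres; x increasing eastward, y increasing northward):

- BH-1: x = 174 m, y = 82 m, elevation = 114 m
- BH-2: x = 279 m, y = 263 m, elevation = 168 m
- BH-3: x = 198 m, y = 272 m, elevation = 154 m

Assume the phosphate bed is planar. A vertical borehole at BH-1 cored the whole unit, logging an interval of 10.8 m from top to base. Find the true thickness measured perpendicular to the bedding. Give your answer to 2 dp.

10.43 m

Let the plane be z = a·x + b·y + c.
BH-2−BH-1: 105a + 181b = 54;  BH-3−BH-1: 24a + 190b = 40.
Solving gives a = 0.19352, b = 0.18608.
|∇z| = √(a²+b²) = 0.26847, so dip δ = arctan(0.26847) = 15.03°.
True thickness = vertical thickness × cos δ = 10.8 × cos 15.03° = 10.43 m.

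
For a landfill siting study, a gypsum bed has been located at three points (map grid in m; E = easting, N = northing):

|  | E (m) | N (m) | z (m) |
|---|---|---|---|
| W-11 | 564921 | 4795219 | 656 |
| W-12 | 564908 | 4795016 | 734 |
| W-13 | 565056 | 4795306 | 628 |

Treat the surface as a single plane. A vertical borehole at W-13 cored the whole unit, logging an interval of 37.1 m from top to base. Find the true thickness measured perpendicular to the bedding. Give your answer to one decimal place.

34.6 m

Two edge vectors: W-11→W-12 = (-13, -203, 78), W-11→W-13 = (135, 87, -28).
Normal n = (W-11→W-12) × (W-11→W-13) = (-1102, 10166, 26274).
So ∂z/∂E = −n_x/n_z = 0.04194 and ∂z/∂N = −n_y/n_z = −0.38692.
|∇z| = √(a²+b²) = 0.38919, so dip δ = arctan(0.38919) = 21.27°.
True thickness = vertical thickness × cos δ = 37.1 × cos 21.27° = 34.6 m.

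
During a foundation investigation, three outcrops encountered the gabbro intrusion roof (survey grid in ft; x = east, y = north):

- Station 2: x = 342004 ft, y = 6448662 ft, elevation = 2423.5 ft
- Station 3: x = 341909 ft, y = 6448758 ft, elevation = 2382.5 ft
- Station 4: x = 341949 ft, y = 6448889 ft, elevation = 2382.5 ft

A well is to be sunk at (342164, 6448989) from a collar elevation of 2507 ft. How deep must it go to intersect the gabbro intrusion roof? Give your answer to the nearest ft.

64 ft

Two edge vectors: Station 2→Station 3 = (-95, 96, -41), Station 2→Station 4 = (-55, 227, -41).
Normal n = (Station 2→Station 3) × (Station 2→Station 4) = (5371, -1640, -16285).
So ∂z/∂x = −n_x/n_z = 0.32981271 and ∂z/∂y = −n_y/n_z = −0.10070617.
Intercept c from Station 2: 2423.5 − 112797.27 + 649420.06 = 539046.29.
At (342164, 6448989): z_contact = 112850.0 − 649453.0 + 539046.29 = 2443.3 ft.
Depth below ground = 2507 − 2443.3 = 64 ft.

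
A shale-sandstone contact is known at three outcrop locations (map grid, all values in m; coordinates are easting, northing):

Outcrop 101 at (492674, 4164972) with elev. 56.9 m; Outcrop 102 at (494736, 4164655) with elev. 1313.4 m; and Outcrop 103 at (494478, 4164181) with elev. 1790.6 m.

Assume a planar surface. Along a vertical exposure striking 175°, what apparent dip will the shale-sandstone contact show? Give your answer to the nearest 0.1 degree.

51.7°

Two edge vectors: Outcrop 101→Outcrop 102 = (2062, -317, 1256.5), Outcrop 101→Outcrop 103 = (1804, -791, 1733.7).
Normal n = (Outcrop 101→Outcrop 102) × (Outcrop 101→Outcrop 103) = (444308.6, -1308163.4, -1059174).
So ∂z/∂easting = −n_x/n_z = 0.41949 and ∂z/∂northing = −n_y/n_z = −1.23508.
Unit vector along 175° is (sin 175°, cos 175°) = (0.0872, -0.9962).
Slope in that direction = a·(0.0872) + b·(-0.9962) = 1.26694.
Apparent dip = arctan|1.26694| = 51.7° (true dip is 52.5°, so apparent ≤ true as expected).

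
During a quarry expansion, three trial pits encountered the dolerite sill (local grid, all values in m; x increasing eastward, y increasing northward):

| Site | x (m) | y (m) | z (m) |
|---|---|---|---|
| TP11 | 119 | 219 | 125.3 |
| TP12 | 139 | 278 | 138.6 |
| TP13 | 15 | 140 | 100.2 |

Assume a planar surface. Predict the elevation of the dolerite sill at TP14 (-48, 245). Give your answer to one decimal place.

114.6 m

Let the plane be z = a·x + b·y + c.
TP12−TP11: 20a + 59b = 13.3;  TP13−TP11: −104a − 79b = −25.1.
Solving gives a = 0.09442, b = 0.19342.
Then c = 125.3 − a·119 − b·219 = 71.71.
At (-48, 245): z = −4.5 + 47.4 + 71.71 = 114.6 m.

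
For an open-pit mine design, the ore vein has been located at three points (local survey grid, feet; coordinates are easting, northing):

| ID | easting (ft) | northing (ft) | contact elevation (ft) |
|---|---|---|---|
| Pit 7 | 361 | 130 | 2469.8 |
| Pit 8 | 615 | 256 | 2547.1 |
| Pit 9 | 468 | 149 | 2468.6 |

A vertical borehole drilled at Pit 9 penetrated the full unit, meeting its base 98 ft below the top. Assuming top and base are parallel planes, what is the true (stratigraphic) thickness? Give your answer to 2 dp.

Let the plane be z = a·easting + b·northing + c.
Pit 8−Pit 7: 254a + 126b = 77.3;  Pit 9−Pit 7: 107a + 19b = −1.2.
Solving gives a = −0.18714, b = 0.99075.
|∇z| = √(a²+b²) = 1.00827, so dip δ = arctan(1.00827) = 45.24°.
True thickness = vertical thickness × cos δ = 98 × cos 45.24° = 69.01 ft.

69.01 ft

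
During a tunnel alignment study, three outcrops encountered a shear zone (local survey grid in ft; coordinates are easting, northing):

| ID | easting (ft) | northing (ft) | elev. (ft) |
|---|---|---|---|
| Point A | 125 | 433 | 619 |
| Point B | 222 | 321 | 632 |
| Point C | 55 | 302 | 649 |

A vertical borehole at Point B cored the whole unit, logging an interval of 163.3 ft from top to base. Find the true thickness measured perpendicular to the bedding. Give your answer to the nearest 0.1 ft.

Let the plane be z = a·easting + b·northing + c.
Point B−Point A: 97a − 112b = 13;  Point C−Point A: −70a − 131b = 30.
Solving gives a = −0.08064, b = −0.18592.
|∇z| = √(a²+b²) = 0.20265, so dip δ = arctan(0.20265) = 11.46°.
True thickness = vertical thickness × cos δ = 163.3 × cos 11.46° = 160.0 ft.

160.0 ft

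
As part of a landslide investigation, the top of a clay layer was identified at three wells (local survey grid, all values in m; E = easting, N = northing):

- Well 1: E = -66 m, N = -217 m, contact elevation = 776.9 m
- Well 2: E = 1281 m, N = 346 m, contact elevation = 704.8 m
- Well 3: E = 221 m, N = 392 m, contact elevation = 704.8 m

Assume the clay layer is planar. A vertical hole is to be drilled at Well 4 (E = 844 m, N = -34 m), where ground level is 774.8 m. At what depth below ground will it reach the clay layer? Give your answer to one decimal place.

Two edge vectors: Well 1→Well 2 = (1347, 563, -72.1), Well 1→Well 3 = (287, 609, -72.1).
Normal n = (Well 1→Well 2) × (Well 1→Well 3) = (3316.6, 76426, 658742).
So ∂z/∂E = −n_x/n_z = −0.005035 and ∂z/∂N = −n_y/n_z = −0.116018.
Intercept c from Well 1: 776.9 − 0.33 − 25.18 = 751.39.
At (844, -34): z_contact = −4.25 + 3.94 + 751.39 = 751.09 m.
Depth below ground = 774.8 − 751.09 = 23.7 m.

23.7 m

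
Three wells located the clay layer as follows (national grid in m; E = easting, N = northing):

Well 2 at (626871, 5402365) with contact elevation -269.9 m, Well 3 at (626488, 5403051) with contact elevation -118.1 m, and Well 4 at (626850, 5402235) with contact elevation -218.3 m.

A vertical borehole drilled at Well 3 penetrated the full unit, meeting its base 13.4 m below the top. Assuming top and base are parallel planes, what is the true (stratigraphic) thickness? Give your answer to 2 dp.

Let the plane be z = a·E + b·N + c.
Well 3−Well 2: −383a + 686b = 151.8;  Well 4−Well 2: −21a − 130b = 51.6.
Solving gives a = −0.85880, b = −0.25819.
|∇z| = √(a²+b²) = 0.89677, so dip δ = arctan(0.89677) = 41.88°.
True thickness = vertical thickness × cos δ = 13.4 × cos 41.88° = 9.98 m.

9.98 m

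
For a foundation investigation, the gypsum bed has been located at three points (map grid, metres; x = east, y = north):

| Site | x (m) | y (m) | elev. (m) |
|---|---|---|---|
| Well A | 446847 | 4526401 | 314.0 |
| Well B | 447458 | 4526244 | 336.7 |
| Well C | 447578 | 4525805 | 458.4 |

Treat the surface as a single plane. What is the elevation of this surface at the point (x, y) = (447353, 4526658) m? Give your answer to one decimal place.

Let the plane be z = a·x + b·y + c.
Well B−Well A: 611a − 157b = 22.7;  Well C−Well A: 731a − 596b = 144.4.
Solving gives a = −0.036655987, b = −0.287240817.
Then c = 314 − a·446847 − b·4526401 = 1316860.74.
At (447353, 4526658): z = −16398.2 − 1300240.9 + 1316860.74 = 221.6 m.

221.6 m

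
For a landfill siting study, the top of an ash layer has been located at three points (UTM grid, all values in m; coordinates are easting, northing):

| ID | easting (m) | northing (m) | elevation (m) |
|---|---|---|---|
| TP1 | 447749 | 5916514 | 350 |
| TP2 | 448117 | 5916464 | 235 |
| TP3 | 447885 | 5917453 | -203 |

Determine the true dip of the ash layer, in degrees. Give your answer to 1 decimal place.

Let the plane be z = a·easting + b·northing + c.
TP2−TP1: 368a − 50b = −115;  TP3−TP1: 136a + 939b = −553.
Solving gives a = −0.38494, b = −0.53317.
Gradient magnitude |∇z| = √(a² + b²) = √(0.14818 + 0.28427) = 0.65761.
True dip = arctan(0.65761) = 33.3°, dipping toward NE (azimuth ≈ 036°).

33.3°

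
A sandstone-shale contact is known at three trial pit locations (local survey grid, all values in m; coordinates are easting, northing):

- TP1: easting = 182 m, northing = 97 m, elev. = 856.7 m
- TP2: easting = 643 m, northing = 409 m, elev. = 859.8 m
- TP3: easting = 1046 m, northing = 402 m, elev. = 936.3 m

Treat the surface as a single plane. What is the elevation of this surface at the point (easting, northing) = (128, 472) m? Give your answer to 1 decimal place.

747.8 m

Two edge vectors: TP1→TP2 = (461, 312, 3.1), TP1→TP3 = (864, 305, 79.6).
Normal n = (TP1→TP2) × (TP1→TP3) = (23889.7, -34017.2, -128963).
So ∂z/∂easting = −n_x/n_z = 0.185245 and ∂z/∂northing = −n_y/n_z = −0.263775.
Intercept c from TP1: 856.7 − 33.71 + 25.59 = 848.57.
At (128, 472): z = 23.7 − 124.5 + 848.57 = 747.8 m.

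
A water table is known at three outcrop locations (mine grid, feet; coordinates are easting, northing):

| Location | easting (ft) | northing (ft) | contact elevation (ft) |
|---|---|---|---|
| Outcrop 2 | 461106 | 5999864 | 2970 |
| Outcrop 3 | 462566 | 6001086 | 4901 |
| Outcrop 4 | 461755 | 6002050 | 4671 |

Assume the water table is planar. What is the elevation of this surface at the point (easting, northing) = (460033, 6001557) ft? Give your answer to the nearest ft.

Let the plane be z = a·easting + b·northing + c.
Outcrop 3−Outcrop 2: 1460a + 1222b = 1931;  Outcrop 4−Outcrop 2: 649a + 2186b = 1701.
Solving gives a = 0.89329167, b = 0.51292484.
Then c = 2970 − a·461106 − b·5999864 = −3486411.44.
At (460033, 6001557): z = 410943.6 + 3078347.7 − 3486411.44 = 2879.9 ft.

2880 ft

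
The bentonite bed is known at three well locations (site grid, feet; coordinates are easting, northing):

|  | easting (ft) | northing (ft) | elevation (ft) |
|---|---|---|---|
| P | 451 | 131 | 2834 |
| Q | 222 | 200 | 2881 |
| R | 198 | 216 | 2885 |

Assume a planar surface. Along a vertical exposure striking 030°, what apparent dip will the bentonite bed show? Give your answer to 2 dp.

Let the plane be z = a·easting + b·northing + c.
Q−P: −229a + 69b = 47;  R−P: −253a + 85b = 51.
Solving gives a = −0.23705, b = −0.10558.
Unit vector along 030° is (sin 30°, cos 30°) = (0.5000, 0.8660).
Slope in that direction = a·(0.5000) + b·(0.8660) = −0.20996.
Apparent dip = arctan|0.20996| = 11.86° (true dip is 14.5°, so apparent ≤ true as expected).

11.86°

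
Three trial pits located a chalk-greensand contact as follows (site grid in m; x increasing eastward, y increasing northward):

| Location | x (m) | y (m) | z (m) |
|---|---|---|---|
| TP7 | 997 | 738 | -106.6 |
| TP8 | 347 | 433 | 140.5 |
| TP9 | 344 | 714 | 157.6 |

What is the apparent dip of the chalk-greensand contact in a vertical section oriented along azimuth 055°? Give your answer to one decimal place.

Let the plane be z = a·x + b·y + c.
TP8−TP7: −650a − 305b = 247.1;  TP9−TP7: −653a − 24b = 264.2.
Solving gives a = −0.40667, b = 0.05651.
Unit vector along 055° is (sin 55°, cos 55°) = (0.8192, 0.5736).
Slope in that direction = a·(0.8192) + b·(0.5736) = −0.30071.
Apparent dip = arctan|0.30071| = 16.7° (true dip is 22.3°, so apparent ≤ true as expected).

16.7°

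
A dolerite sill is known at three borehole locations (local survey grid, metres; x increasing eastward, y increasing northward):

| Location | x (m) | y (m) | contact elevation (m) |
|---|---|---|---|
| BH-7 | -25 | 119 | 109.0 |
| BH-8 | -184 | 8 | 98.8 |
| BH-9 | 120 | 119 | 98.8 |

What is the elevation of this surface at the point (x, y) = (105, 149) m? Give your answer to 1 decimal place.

Two edge vectors: BH-7→BH-8 = (-159, -111, -10.2), BH-7→BH-9 = (145, 0, -10.2).
Normal n = (BH-7→BH-8) × (BH-7→BH-9) = (1132.2, -3100.8, 16095).
So ∂z/∂x = −n_x/n_z = −0.07034 and ∂z/∂y = −n_y/n_z = 0.19266.
Intercept c from BH-7: 109 − 1.76 − 22.93 = 84.32.
At (105, 149): z = −7.4 + 28.7 + 84.32 = 105.6 m.

105.6 m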